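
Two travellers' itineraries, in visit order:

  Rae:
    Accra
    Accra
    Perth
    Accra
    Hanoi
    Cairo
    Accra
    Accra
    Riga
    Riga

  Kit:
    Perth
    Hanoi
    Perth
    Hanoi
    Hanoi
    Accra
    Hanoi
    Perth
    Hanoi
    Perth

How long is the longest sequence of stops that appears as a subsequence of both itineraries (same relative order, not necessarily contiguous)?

Match Accra at Rae[1]=Kit[6], Perth at Rae[3]=Kit[8], Hanoi at Rae[5]=Kit[9] — 3 stops in the same relative order in both. Since dp[10][10] = 3, nothing longer is possible.

3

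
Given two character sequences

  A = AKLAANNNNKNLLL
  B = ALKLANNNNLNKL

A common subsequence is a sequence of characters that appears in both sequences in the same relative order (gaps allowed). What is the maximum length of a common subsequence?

Taking A at A[1]=B[1], K at A[2]=B[3], L at A[3]=B[4], A at A[4]=B[5], N at A[6]=B[7], N at A[7]=B[8], N at A[8]=B[9], N at A[9]=B[11], K at A[10]=B[12], L at A[14]=B[13] gives a common subsequence of length 10, and the DP table's final entry dp[14][13] is also 10, so no common subsequence is longer.

10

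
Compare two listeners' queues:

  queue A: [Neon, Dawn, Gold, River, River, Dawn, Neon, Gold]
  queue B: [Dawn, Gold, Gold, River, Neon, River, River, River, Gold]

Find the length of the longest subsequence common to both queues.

5

One common subsequence of length 5: Dawn at queue A[2]=queue B[1], Gold at queue A[3]=queue B[3], River at queue A[4]=queue B[7], River at queue A[5]=queue B[8], Gold at queue A[8]=queue B[9]. dp[8][9] = 5 confirms this is the maximum.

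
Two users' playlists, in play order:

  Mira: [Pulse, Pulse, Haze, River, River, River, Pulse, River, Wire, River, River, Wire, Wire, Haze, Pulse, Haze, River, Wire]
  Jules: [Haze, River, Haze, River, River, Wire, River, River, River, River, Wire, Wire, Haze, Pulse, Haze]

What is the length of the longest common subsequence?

12

One common subsequence of length 12: Haze at Mira[3]=Jules[3] → River at Mira[4]=Jules[4] → River at Mira[5]=Jules[5] → River at Mira[6]=Jules[7] → River at Mira[8]=Jules[8] → River at Mira[10]=Jules[9] → River at Mira[11]=Jules[10] → Wire at Mira[12]=Jules[11] → Wire at Mira[13]=Jules[12] → Haze at Mira[14]=Jules[13] → Pulse at Mira[15]=Jules[14] → Haze at Mira[16]=Jules[15]. Since dp[18][15] = 12, nothing longer is possible.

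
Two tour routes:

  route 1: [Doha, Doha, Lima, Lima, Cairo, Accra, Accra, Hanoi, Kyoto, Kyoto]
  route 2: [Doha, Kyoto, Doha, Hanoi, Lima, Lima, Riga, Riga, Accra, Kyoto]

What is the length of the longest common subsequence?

6

Pick Doha [1,1], then Doha [2,3], then Lima [3,5], then Lima [4,6], then Accra [7,9], then Kyoto [10,10]; all 6 stops appear in both, in order. dp[10][10] = 6 confirms this is the maximum.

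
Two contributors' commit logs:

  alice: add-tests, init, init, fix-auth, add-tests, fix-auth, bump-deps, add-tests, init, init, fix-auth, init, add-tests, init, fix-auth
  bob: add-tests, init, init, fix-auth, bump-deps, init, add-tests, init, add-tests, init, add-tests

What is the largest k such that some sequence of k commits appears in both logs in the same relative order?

Pick add-tests at alice[1]=bob[1], init at alice[2]=bob[2], init at alice[3]=bob[3], fix-auth at alice[6]=bob[4], bump-deps at alice[7]=bob[5], add-tests at alice[8]=bob[7], init at alice[9]=bob[8], init at alice[12]=bob[10], add-tests at alice[13]=bob[11]; all 9 commits appear in both, in order, and the DP table's final entry dp[15][11] is also 9, so no common subsequence is longer.

9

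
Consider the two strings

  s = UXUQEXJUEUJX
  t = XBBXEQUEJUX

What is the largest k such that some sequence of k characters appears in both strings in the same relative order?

Taking X (s #2, t #4); then U (s #3, t #7); then E (s #5, t #8); then J (s #7, t #9); then U (s #10, t #10); then X (s #12, t #11) gives a common subsequence of length 6, and the DP table's final entry dp[12][11] is also 6, so no common subsequence is longer.

6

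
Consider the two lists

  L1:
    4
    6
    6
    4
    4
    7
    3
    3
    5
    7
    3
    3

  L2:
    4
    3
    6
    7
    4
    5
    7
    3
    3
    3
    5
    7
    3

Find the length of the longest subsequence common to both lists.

Pick 4 (L1 #1, L2 #1), 6 (L1 #2, L2 #3), 4 (L1 #4, L2 #5), 7 (L1 #6, L2 #7), 3 (L1 #7, L2 #9), 3 (L1 #8, L2 #10), 5 (L1 #9, L2 #11), 7 (L1 #10, L2 #12), 3 (L1 #12, L2 #13); all 9 values appear in both, in order. dp[12][13] = 9 confirms this is the maximum.

9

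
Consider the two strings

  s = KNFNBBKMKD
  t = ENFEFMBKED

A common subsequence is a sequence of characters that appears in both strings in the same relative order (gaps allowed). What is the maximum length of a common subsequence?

5

Let dp[i][j] be the LCS length of the first i characters of s and the first j characters of t. dp[i][j] = dp[i-1][j-1]+1 when the i-th and j-th characters match, else max(dp[i-1][j], dp[i][j-1]).
    ·  E  N  F  E  F  M  B  K  E  D
 ·  0  0  0  0  0  0  0  0  0  0  0
 K  0  0  0  0  0  0  0  0  1  1  1
 N  0  0  1  1  1  1  1  1  1  1  1
 F  0  0  1  2  2  2  2  2  2  2  2
 N  0  0  1  2  2  2  2  2  2  2  2
 B  0  0  1  2  2  2  2  3  3  3  3
 B  0  0  1  2  2  2  2  3  3  3  3
 K  0  0  1  2  2  2  2  3  4  4  4
 M  0  0  1  2  2  2  3  3  4  4  4
 K  0  0  1  2  2  2  3  3  4  4  4
 D  0  0  1  2  2  2  3  3  4  4  5
dp[10][10] = 5. One LCS (by backtracking along matches): NFBKD.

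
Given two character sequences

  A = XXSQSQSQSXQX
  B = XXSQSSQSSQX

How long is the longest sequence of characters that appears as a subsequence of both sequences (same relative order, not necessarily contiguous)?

Pick X at A[1]=B[1], then X at A[2]=B[2], then S at A[3]=B[3], then Q at A[4]=B[4], then S at A[5]=B[6], then Q at A[6]=B[7], then S at A[7]=B[8], then S at A[9]=B[9], then Q at A[11]=B[10], then X at A[12]=B[11]; all 10 characters appear in both, in order. Since dp[12][11] = 10, nothing longer is possible.

10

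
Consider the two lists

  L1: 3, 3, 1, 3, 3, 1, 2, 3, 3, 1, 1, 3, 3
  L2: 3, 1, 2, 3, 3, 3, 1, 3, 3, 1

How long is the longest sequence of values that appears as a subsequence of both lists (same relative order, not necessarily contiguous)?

8

Let dp[i][j] be the LCS length of the first i values of L1 and the first j values of L2. dp[i][j] = dp[i-1][j-1]+1 when the i-th and j-th values match, else max(dp[i-1][j], dp[i][j-1]).
    ·  3  1  2  3  3  3  1  3  3  1
 ·  0  0  0  0  0  0  0  0  0  0  0
 3  0  1  1  1  1  1  1  1  1  1  1
 3  0  1  1  1  2  2  2  2  2  2  2
 1  0  1  2  2  2  2  2  3  3  3  3
 3  0  1  2  2  3  3  3  3  4  4  4
 3  0  1  2  2  3  4  4  4  4  5  5
 1  0  1  2  2  3  4  4  5  5  5  6
 2  0  1  2  3  3  4  4  5  5  5  6
 3  0  1  2  3  4  4  5  5  6  6  6
 3  0  1  2  3  4  5  5  5  6  7  7
 1  0  1  2  3  4  5  5  6  6  7  8
 1  0  1  2  3  4  5  5  6  6  7  8
 3  0  1  2  3  4  5  6  6  7  7  8
 3  0  1  2  3  4  5  6  6  7  8  8
dp[13][10] = 8. One LCS (by backtracking along matches): 3, 3, 3, 3, 1, 3, 3, 1.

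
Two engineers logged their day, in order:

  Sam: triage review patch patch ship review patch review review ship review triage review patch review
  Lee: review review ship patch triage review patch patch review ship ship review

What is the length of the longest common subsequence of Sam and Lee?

One common subsequence of length 7: triage [1,5]; then review [2,6]; then patch [3,7]; then patch [4,8]; then ship [5,10]; then ship [10,11]; then review [15,12]. Since dp[15][12] = 7, nothing longer is possible.

7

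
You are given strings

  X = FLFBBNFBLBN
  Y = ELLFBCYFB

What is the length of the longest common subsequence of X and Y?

Let dp[i][j] be the LCS length of the first i characters of X and the first j characters of Y. dp[i][j] = dp[i-1][j-1]+1 when the i-th and j-th characters match, else max(dp[i-1][j], dp[i][j-1]).
    ·  E  L  L  F  B  C  Y  F  B
 ·  0  0  0  0  0  0  0  0  0  0
 F  0  0  0  0  1  1  1  1  1  1
 L  0  0  1  1  1  1  1  1  1  1
 F  0  0  1  1  2  2  2  2  2  2
 B  0  0  1  1  2  3  3  3  3  3
 B  0  0  1  1  2  3  3  3  3  4
 N  0  0  1  1  2  3  3  3  3  4
 F  0  0  1  1  2  3  3  3  4  4
 B  0  0  1  1  2  3  3  3  4  5
 L  0  0  1  2  2  3  3  3  4  5
 B  0  0  1  2  2  3  3  3  4  5
 N  0  0  1  2  2  3  3  3  4  5
dp[11][9] = 5. One LCS (by backtracking along matches): LFBFB.

5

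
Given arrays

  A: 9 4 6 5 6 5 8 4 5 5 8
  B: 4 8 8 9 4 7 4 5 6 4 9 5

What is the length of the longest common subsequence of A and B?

6

Taking 9 [1,4], 4 [2,7], 5 [4,8], 6 [5,9], 4 [8,10], 5 [10,12] gives a common subsequence of length 6, and the DP table's final entry dp[11][12] is also 6, so no common subsequence is longer.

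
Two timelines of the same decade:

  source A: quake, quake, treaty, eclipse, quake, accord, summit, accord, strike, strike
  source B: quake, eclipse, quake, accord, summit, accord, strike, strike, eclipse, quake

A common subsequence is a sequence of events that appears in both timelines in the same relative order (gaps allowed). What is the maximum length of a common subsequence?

8

Match quake at source A[2]=source B[1] → eclipse at source A[4]=source B[2] → quake at source A[5]=source B[3] → accord at source A[6]=source B[4] → summit at source A[7]=source B[5] → accord at source A[8]=source B[6] → strike at source A[9]=source B[7] → strike at source A[10]=source B[8] — 8 events in the same relative order in both. The LCS DP gives dp[10][10] = 8, so this is optimal.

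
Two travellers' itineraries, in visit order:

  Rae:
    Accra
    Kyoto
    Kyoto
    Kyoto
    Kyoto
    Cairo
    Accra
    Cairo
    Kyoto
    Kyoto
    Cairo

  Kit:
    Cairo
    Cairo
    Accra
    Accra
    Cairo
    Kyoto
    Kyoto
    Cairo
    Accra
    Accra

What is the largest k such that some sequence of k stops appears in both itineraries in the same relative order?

6

One common subsequence of length 6: Accra (Rae #1, Kit #3) → Accra (Rae #7, Kit #4) → Cairo (Rae #8, Kit #5) → Kyoto (Rae #9, Kit #6) → Kyoto (Rae #10, Kit #7) → Cairo (Rae #11, Kit #8), and the DP table's final entry dp[11][10] is also 6, so no common subsequence is longer.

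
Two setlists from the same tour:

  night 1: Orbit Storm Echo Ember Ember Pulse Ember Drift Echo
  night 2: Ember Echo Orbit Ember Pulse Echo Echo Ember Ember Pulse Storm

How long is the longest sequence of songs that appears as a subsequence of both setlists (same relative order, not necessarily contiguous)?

Taking Orbit [1,3] → Echo [3,7] → Ember [4,8] → Ember [5,9] → Pulse [6,10] gives a common subsequence of length 5. dp[9][11] = 5 confirms this is the maximum.

5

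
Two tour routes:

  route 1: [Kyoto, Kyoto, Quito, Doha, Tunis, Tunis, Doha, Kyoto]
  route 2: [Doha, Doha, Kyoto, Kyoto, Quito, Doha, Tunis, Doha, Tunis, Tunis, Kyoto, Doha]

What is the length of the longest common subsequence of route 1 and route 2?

Pick Kyoto at route 1[1]=route 2[3] → Kyoto at route 1[2]=route 2[4] → Quito at route 1[3]=route 2[5] → Doha at route 1[4]=route 2[8] → Tunis at route 1[5]=route 2[9] → Tunis at route 1[6]=route 2[10] → Doha at route 1[7]=route 2[12]; all 7 stops appear in both, in order. Since dp[8][12] = 7, nothing longer is possible.

7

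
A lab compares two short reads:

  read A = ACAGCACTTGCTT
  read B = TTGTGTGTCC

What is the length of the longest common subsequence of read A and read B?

5

Let dp[i][j] be the LCS length of the first i bases of read A and the first j bases of read B. dp[i][j] = dp[i-1][j-1]+1 when the i-th and j-th bases match, else max(dp[i-1][j], dp[i][j-1]).
    ·  T  T  G  T  G  T  G  T  C  C
 ·  0  0  0  0  0  0  0  0  0  0  0
 A  0  0  0  0  0  0  0  0  0  0  0
 C  0  0  0  0  0  0  0  0  0  1  1
 A  0  0  0  0  0  0  0  0  0  1  1
 G  0  0  0  1  1  1  1  1  1  1  1
 C  0  0  0  1  1  1  1  1  1  2  2
 A  0  0  0  1  1  1  1  1  1  2  2
 C  0  0  0  1  1  1  1  1  1  2  3
 T  0  1  1  1  2  2  2  2  2  2  3
 T  0  1  2  2  2  2  3  3  3  3  3
 G  0  1  2  3  3  3  3  4  4  4  4
 C  0  1  2  3  3  3  3  4  4  5  5
 T  0  1  2  3  4  4  4  4  5  5  5
 T  0  1  2  3  4  4  5  5  5  5  5
dp[13][10] = 5. One LCS (by backtracking along matches): GTTGC.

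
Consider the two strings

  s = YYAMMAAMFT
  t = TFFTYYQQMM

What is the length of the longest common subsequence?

4

Let dp[i][j] be the LCS length of the first i characters of s and the first j characters of t. dp[i][j] = dp[i-1][j-1]+1 when the i-th and j-th characters match, else max(dp[i-1][j], dp[i][j-1]).
    ·  T  F  F  T  Y  Y  Q  Q  M  M
 ·  0  0  0  0  0  0  0  0  0  0  0
 Y  0  0  0  0  0  1  1  1  1  1  1
 Y  0  0  0  0  0  1  2  2  2  2  2
 A  0  0  0  0  0  1  2  2  2  2  2
 M  0  0  0  0  0  1  2  2  2  3  3
 M  0  0  0  0  0  1  2  2  2  3  4
 A  0  0  0  0  0  1  2  2  2  3  4
 A  0  0  0  0  0  1  2  2  2  3  4
 M  0  0  0  0  0  1  2  2  2  3  4
 F  0  0  1  1  1  1  2  2  2  3  4
 T  0  1  1  1  2  2  2  2  2  3  4
dp[10][10] = 4. One LCS (by backtracking along matches): YYMM.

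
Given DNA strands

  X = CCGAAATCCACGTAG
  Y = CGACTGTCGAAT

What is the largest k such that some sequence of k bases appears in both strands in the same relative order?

Match C [1,1]; then C [2,4]; then G [3,6]; then T [7,7]; then C [8,8]; then A [10,11]; then T [13,12] — 7 bases in the same relative order in both. Since dp[15][12] = 7, nothing longer is possible.

7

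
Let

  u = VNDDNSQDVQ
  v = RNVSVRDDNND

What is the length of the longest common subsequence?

One common subsequence of length 5: V (u #1, v #5), then D (u #3, v #7), then D (u #4, v #8), then N (u #5, v #10), then D (u #8, v #11). Since dp[10][11] = 5, nothing longer is possible.

5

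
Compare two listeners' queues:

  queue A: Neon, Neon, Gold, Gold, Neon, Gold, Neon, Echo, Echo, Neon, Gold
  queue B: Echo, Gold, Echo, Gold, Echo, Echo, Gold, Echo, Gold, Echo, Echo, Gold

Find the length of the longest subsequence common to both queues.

One common subsequence of length 6: Gold [3,4] → Gold [4,7] → Gold [6,9] → Echo [8,10] → Echo [9,11] → Gold [11,12]. The LCS DP gives dp[11][12] = 6, so this is optimal.

6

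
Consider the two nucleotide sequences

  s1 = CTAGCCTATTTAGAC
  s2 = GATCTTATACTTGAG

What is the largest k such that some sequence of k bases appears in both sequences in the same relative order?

Taking C [1,4], then T [2,6], then A [3,7], then T [7,8], then A [8,9], then T [9,11], then T [10,12], then A [12,14], then G [13,15] gives a common subsequence of length 9. dp[15][15] = 9 confirms this is the maximum.

9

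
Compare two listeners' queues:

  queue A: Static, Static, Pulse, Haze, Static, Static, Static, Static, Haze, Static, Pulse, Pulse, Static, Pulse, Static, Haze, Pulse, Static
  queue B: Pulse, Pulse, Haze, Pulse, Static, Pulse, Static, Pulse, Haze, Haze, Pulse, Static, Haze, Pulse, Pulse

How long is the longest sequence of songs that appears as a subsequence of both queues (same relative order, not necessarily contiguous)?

Match Static at queue A[1]=queue B[5], then Static at queue A[2]=queue B[7], then Pulse at queue A[3]=queue B[8], then Haze at queue A[4]=queue B[9], then Haze at queue A[9]=queue B[10], then Pulse at queue A[12]=queue B[11], then Static at queue A[13]=queue B[12], then Pulse at queue A[14]=queue B[14], then Pulse at queue A[17]=queue B[15] — 9 songs in the same relative order in both. dp[18][15] = 9 confirms this is the maximum.

9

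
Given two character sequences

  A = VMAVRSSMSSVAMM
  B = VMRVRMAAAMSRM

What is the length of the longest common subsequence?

One common subsequence of length 8: V (A #1, B #1); then M (A #2, B #2); then V (A #4, B #4); then R (A #5, B #5); then M (A #8, B #6); then A (A #12, B #9); then M (A #13, B #10); then M (A #14, B #13), and the DP table's final entry dp[14][13] is also 8, so no common subsequence is longer.

8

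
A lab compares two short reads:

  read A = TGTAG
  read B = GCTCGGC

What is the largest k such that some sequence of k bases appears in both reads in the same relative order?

Let dp[i][j] be the LCS length of the first i bases of read A and the first j bases of read B. dp[i][j] = dp[i-1][j-1]+1 when the i-th and j-th bases match, else max(dp[i-1][j], dp[i][j-1]).
    ·  G  C  T  C  G  G  C
 ·  0  0  0  0  0  0  0  0
 T  0  0  0  1  1  1  1  1
 G  0  1  1  1  1  2  2  2
 T  0  1  1  2  2  2  2  2
 A  0  1  1  2  2  2  2  2
 G  0  1  1  2  2  3  3  3
dp[5][7] = 3. One LCS (by backtracking along matches): TGG.

3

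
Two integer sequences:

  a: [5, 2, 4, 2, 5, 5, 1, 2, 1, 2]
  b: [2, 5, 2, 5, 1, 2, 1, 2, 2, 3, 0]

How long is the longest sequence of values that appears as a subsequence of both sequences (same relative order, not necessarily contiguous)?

Match 5 [1,2] → 2 [4,3] → 5 [6,4] → 1 [7,5] → 2 [8,6] → 1 [9,7] → 2 [10,9] — 7 values in the same relative order in both. The LCS DP gives dp[10][11] = 7, so this is optimal.

7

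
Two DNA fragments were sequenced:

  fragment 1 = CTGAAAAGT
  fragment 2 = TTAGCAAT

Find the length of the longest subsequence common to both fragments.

Pick T at fragment 1[2]=fragment 2[2] → G at fragment 1[3]=fragment 2[4] → A at fragment 1[6]=fragment 2[6] → A at fragment 1[7]=fragment 2[7] → T at fragment 1[9]=fragment 2[8]; all 5 bases appear in both, in order. Since dp[9][8] = 5, nothing longer is possible.

5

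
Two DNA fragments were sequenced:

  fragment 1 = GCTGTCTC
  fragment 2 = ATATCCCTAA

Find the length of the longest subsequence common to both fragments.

4

Let dp[i][j] be the LCS length of the first i bases of fragment 1 and the first j bases of fragment 2. dp[i][j] = dp[i-1][j-1]+1 when the i-th and j-th bases match, else max(dp[i-1][j], dp[i][j-1]).
    ·  A  T  A  T  C  C  C  T  A  A
 ·  0  0  0  0  0  0  0  0  0  0  0
 G  0  0  0  0  0  0  0  0  0  0  0
 C  0  0  0  0  0  1  1  1  1  1  1
 T  0  0  1  1  1  1  1  1  2  2  2
 G  0  0  1  1  1  1  1  1  2  2  2
 T  0  0  1  1  2  2  2  2  2  2  2
 C  0  0  1  1  2  3  3  3  3  3  3
 T  0  0  1  1  2  3  3  3  4  4  4
 C  0  0  1  1  2  3  4  4  4  4  4
dp[8][10] = 4. One LCS (by backtracking along matches): TTCT.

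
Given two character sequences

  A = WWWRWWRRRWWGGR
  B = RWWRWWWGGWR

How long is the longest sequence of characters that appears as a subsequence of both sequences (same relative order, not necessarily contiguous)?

9

Pick W at A[2]=B[2]; then W at A[3]=B[3]; then R at A[4]=B[4]; then W at A[6]=B[5]; then W at A[10]=B[6]; then W at A[11]=B[7]; then G at A[12]=B[8]; then G at A[13]=B[9]; then R at A[14]=B[11]; all 9 characters appear in both, in order, and the DP table's final entry dp[14][11] is also 9, so no common subsequence is longer.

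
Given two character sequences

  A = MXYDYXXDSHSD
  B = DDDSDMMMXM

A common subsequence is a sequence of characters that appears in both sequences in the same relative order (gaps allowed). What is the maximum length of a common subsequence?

Match D at A[4]=B[2]; then D at A[8]=B[3]; then S at A[11]=B[4]; then D at A[12]=B[5] — 4 characters in the same relative order in both, and the DP table's final entry dp[12][10] is also 4, so no common subsequence is longer.

4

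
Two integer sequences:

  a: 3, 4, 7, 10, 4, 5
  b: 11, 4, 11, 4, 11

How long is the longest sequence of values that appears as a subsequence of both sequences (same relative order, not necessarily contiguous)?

Taking 4 at a[2]=b[2] → 4 at a[5]=b[4] gives a common subsequence of length 2, and the DP table's final entry dp[6][5] is also 2, so no common subsequence is longer.

2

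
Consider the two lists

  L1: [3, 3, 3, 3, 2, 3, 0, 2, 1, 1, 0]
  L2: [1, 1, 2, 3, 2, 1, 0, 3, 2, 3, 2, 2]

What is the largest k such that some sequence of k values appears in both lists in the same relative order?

Match 3 [1,4], then 3 [2,8], then 3 [4,10], then 2 [5,11], then 2 [8,12] — 5 values in the same relative order in both. The LCS DP gives dp[11][12] = 5, so this is optimal.

5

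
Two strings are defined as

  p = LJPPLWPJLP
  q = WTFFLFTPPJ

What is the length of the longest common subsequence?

4

Let dp[i][j] be the LCS length of the first i characters of p and the first j characters of q. dp[i][j] = dp[i-1][j-1]+1 when the i-th and j-th characters match, else max(dp[i-1][j], dp[i][j-1]).
    ·  W  T  F  F  L  F  T  P  P  J
 ·  0  0  0  0  0  0  0  0  0  0  0
 L  0  0  0  0  0  1  1  1  1  1  1
 J  0  0  0  0  0  1  1  1  1  1  2
 P  0  0  0  0  0  1  1  1  2  2  2
 P  0  0  0  0  0  1  1  1  2  3  3
 L  0  0  0  0  0  1  1  1  2  3  3
 W  0  1  1  1  1  1  1  1  2  3  3
 P  0  1  1  1  1  1  1  1  2  3  3
 J  0  1  1  1  1  1  1  1  2  3  4
 L  0  1  1  1  1  2  2  2  2  3  4
 P  0  1  1  1  1  2  2  2  3  3  4
dp[10][10] = 4. One LCS (by backtracking along matches): LPPJ.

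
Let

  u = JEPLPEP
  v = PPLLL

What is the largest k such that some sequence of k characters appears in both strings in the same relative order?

2

Let dp[i][j] be the LCS length of the first i characters of u and the first j characters of v. dp[i][j] = dp[i-1][j-1]+1 when the i-th and j-th characters match, else max(dp[i-1][j], dp[i][j-1]).
    ·  P  P  L  L  L
 ·  0  0  0  0  0  0
 J  0  0  0  0  0  0
 E  0  0  0  0  0  0
 P  0  1  1  1  1  1
 L  0  1  1  2  2  2
 P  0  1  2  2  2  2
 E  0  1  2  2  2  2
 P  0  1  2  2  2  2
dp[7][5] = 2. One LCS (by backtracking along matches): PL.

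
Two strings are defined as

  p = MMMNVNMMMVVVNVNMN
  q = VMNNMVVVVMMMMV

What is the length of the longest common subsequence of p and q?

Pick M at p[3]=q[2], then N at p[4]=q[3], then N at p[6]=q[4], then M at p[9]=q[5], then V at p[10]=q[6], then V at p[11]=q[7], then V at p[12]=q[8], then V at p[14]=q[9], then M at p[16]=q[13]; all 9 characters appear in both, in order. The LCS DP gives dp[17][14] = 9, so this is optimal.

9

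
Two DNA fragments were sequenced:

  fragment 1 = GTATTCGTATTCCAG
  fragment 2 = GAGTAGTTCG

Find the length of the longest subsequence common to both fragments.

Let dp[i][j] be the LCS length of the first i bases of fragment 1 and the first j bases of fragment 2. dp[i][j] = dp[i-1][j-1]+1 when the i-th and j-th bases match, else max(dp[i-1][j], dp[i][j-1]).
    ·  G  A  G  T  A  G  T  T  C  G
 ·  0  0  0  0  0  0  0  0  0  0  0
 G  0  1  1  1  1  1  1  1  1  1  1
 T  0  1  1  1  2  2  2  2  2  2  2
 A  0  1  2  2  2  3  3  3  3  3  3
 T  0  1  2  2  3  3  3  4  4  4  4
 T  0  1  2  2  3  3  3  4  5  5  5
 C  0  1  2  2  3  3  3  4  5  6  6
 G  0  1  2  3  3  3  4  4  5  6  7
 T  0  1  2  3  4  4  4  5  5  6  7
 A  0  1  2  3  4  5  5  5  5  6  7
 T  0  1  2  3  4  5  5  6  6  6  7
 T  0  1  2  3  4  5  5  6  7  7  7
 C  0  1  2  3  4  5  5  6  7  8  8
 C  0  1  2  3  4  5  5  6  7  8  8
 A  0  1  2  3  4  5  5  6  7  8  8
 G  0  1  2  3  4  5  6  6  7  8  9
dp[15][10] = 9. One LCS (by backtracking along matches): GAGTATTCG.

9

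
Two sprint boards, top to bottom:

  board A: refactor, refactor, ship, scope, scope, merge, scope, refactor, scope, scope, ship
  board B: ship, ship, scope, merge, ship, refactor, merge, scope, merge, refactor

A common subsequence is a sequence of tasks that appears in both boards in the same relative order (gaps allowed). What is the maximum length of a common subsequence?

Match ship (board A #3, board B #2); then scope (board A #4, board B #3); then scope (board A #5, board B #8); then merge (board A #6, board B #9); then refactor (board A #8, board B #10) — 5 tasks in the same relative order in both. The LCS DP gives dp[11][10] = 5, so this is optimal.

5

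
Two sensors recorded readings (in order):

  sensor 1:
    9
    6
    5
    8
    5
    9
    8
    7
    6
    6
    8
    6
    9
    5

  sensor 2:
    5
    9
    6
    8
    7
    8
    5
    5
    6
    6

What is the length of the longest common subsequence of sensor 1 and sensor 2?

6

Let dp[i][j] be the LCS length of the first i values of sensor 1 and the first j values of sensor 2. dp[i][j] = dp[i-1][j-1]+1 when the i-th and j-th values match, else max(dp[i-1][j], dp[i][j-1]).
    ·  5  9  6  8  7  8  5  5  6  6
 ·  0  0  0  0  0  0  0  0  0  0  0
 9  0  0  1  1  1  1  1  1  1  1  1
 6  0  0  1  2  2  2  2  2  2  2  2
 5  0  1  1  2  2  2  2  3  3  3  3
 8  0  1  1  2  3  3  3  3  3  3  3
 5  0  1  1  2  3  3  3  4  4  4  4
 9  0  1  2  2  3  3  3  4  4  4  4
 8  0  1  2  2  3  3  4  4  4  4  4
 7  0  1  2  2  3  4  4  4  4  4  4
 6  0  1  2  3  3  4  4  4  4  5  5
 6  0  1  2  3  3  4  4  4  4  5  6
 8  0  1  2  3  4  4  5  5  5  5  6
 6  0  1  2  3  4  4  5  5  5  6  6
 9  0  1  2  3  4  4  5  5  5  6  6
 5  0  1  2  3  4  4  5  6  6  6  6
dp[14][10] = 6. One LCS (by backtracking along matches): 9, 6, 5, 5, 6, 6.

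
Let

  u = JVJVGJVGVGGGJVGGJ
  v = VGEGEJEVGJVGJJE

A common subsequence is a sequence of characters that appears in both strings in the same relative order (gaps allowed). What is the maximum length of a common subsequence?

9

Match V (u #2, v #1); then J (u #3, v #6); then V (u #4, v #8); then G (u #5, v #9); then J (u #6, v #10); then V (u #9, v #11); then G (u #12, v #12); then J (u #13, v #13); then J (u #17, v #14) — 9 characters in the same relative order in both. The LCS DP gives dp[17][15] = 9, so this is optimal.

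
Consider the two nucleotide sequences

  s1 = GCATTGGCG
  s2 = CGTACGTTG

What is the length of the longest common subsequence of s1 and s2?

5

Let dp[i][j] be the LCS length of the first i bases of s1 and the first j bases of s2. dp[i][j] = dp[i-1][j-1]+1 when the i-th and j-th bases match, else max(dp[i-1][j], dp[i][j-1]).
    ·  C  G  T  A  C  G  T  T  G
 ·  0  0  0  0  0  0  0  0  0  0
 G  0  0  1  1  1  1  1  1  1  1
 C  0  1  1  1  1  2  2  2  2  2
 A  0  1  1  1  2  2  2  2  2  2
 T  0  1  1  2  2  2  2  3  3  3
 T  0  1  1  2  2  2  2  3  4  4
 G  0  1  2  2  2  2  3  3  4  5
 G  0  1  2  2  2  2  3  3  4  5
 C  0  1  2  2  2  3  3  3  4  5
 G  0  1  2  2  2  3  4  4  4  5
dp[9][9] = 5. One LCS (by backtracking along matches): GCTTG.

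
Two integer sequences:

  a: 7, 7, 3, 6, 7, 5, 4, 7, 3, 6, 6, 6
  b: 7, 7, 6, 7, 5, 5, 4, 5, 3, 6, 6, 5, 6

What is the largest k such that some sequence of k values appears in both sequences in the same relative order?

Pick 7 at a[1]=b[1], then 7 at a[2]=b[2], then 6 at a[4]=b[3], then 7 at a[5]=b[4], then 5 at a[6]=b[6], then 4 at a[7]=b[7], then 3 at a[9]=b[9], then 6 at a[10]=b[10], then 6 at a[11]=b[11], then 6 at a[12]=b[13]; all 10 values appear in both, in order. The LCS DP gives dp[12][13] = 10, so this is optimal.

10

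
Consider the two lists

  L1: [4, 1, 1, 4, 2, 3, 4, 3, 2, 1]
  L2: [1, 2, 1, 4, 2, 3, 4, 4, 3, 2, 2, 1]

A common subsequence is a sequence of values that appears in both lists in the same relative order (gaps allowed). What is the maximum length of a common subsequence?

9

Pick 1 at L1[2]=L2[1]; then 1 at L1[3]=L2[3]; then 4 at L1[4]=L2[4]; then 2 at L1[5]=L2[5]; then 3 at L1[6]=L2[6]; then 4 at L1[7]=L2[8]; then 3 at L1[8]=L2[9]; then 2 at L1[9]=L2[11]; then 1 at L1[10]=L2[12]; all 9 values appear in both, in order. Since dp[10][12] = 9, nothing longer is possible.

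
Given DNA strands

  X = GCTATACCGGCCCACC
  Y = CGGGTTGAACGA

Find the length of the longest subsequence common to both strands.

Taking G [1,4], then T [3,6], then A [4,8], then A [6,9], then C [8,10], then G [10,11], then A [14,12] gives a common subsequence of length 7. The LCS DP gives dp[16][12] = 7, so this is optimal.

7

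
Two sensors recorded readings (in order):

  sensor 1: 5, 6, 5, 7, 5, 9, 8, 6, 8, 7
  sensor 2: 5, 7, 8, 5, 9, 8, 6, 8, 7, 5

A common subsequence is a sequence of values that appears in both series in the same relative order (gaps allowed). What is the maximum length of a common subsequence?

8

Match 5 [3,1], then 7 [4,2], then 5 [5,4], then 9 [6,5], then 8 [7,6], then 6 [8,7], then 8 [9,8], then 7 [10,9] — 8 values in the same relative order in both. The LCS DP gives dp[10][10] = 8, so this is optimal.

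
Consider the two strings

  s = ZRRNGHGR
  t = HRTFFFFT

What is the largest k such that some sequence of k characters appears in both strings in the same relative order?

2

Let dp[i][j] be the LCS length of the first i characters of s and the first j characters of t. dp[i][j] = dp[i-1][j-1]+1 when the i-th and j-th characters match, else max(dp[i-1][j], dp[i][j-1]).
    ·  H  R  T  F  F  F  F  T
 ·  0  0  0  0  0  0  0  0  0
 Z  0  0  0  0  0  0  0  0  0
 R  0  0  1  1  1  1  1  1  1
 R  0  0  1  1  1  1  1  1  1
 N  0  0  1  1  1  1  1  1  1
 G  0  0  1  1  1  1  1  1  1
 H  0  1  1  1  1  1  1  1  1
 G  0  1  1  1  1  1  1  1  1
 R  0  1  2  2  2  2  2  2  2
dp[8][8] = 2. One LCS (by backtracking along matches): HR.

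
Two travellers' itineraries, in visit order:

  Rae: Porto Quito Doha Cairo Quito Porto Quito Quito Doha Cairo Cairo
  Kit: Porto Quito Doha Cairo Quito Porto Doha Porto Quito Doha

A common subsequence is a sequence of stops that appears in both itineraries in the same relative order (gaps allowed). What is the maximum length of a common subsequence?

8

Pick Porto [1,1]; then Quito [2,2]; then Doha [3,3]; then Cairo [4,4]; then Quito [5,5]; then Porto [6,8]; then Quito [8,9]; then Doha [9,10]; all 8 stops appear in both, in order, and the DP table's final entry dp[11][10] is also 8, so no common subsequence is longer.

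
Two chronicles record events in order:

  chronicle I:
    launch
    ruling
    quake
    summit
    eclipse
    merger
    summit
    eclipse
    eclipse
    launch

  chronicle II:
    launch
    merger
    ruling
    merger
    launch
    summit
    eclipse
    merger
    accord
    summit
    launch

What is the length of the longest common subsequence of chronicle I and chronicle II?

7

One common subsequence of length 7: launch at chronicle I[1]=chronicle II[1] → ruling at chronicle I[2]=chronicle II[3] → summit at chronicle I[4]=chronicle II[6] → eclipse at chronicle I[5]=chronicle II[7] → merger at chronicle I[6]=chronicle II[8] → summit at chronicle I[7]=chronicle II[10] → launch at chronicle I[10]=chronicle II[11]. The LCS DP gives dp[10][11] = 7, so this is optimal.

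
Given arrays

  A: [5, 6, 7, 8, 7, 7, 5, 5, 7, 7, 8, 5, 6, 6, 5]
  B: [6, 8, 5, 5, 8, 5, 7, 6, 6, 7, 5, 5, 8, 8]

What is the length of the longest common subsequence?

9

One common subsequence of length 9: 6 (A #2, B #1), then 8 (A #4, B #2), then 5 (A #7, B #3), then 5 (A #8, B #4), then 8 (A #11, B #5), then 5 (A #12, B #6), then 6 (A #13, B #8), then 6 (A #14, B #9), then 5 (A #15, B #12). dp[15][14] = 9 confirms this is the maximum.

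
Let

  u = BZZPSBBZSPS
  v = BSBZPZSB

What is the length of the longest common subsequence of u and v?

6

Let dp[i][j] be the LCS length of the first i characters of u and the first j characters of v. dp[i][j] = dp[i-1][j-1]+1 when the i-th and j-th characters match, else max(dp[i-1][j], dp[i][j-1]).
    ·  B  S  B  Z  P  Z  S  B
 ·  0  0  0  0  0  0  0  0  0
 B  0  1  1  1  1  1  1  1  1
 Z  0  1  1  1  2  2  2  2  2
 Z  0  1  1  1  2  2  3  3  3
 P  0  1  1  1  2  3  3  3  3
 S  0  1  2  2  2  3  3  4  4
 B  0  1  2  3  3  3  3  4  5
 B  0  1  2  3  3  3  3  4  5
 Z  0  1  2  3  4  4  4  4  5
 S  0  1  2  3  4  4  4  5  5
 P  0  1  2  3  4  5  5  5  5
 S  0  1  2  3  4  5  5  6  6
dp[11][8] = 6. One LCS (by backtracking along matches): BSBZPS.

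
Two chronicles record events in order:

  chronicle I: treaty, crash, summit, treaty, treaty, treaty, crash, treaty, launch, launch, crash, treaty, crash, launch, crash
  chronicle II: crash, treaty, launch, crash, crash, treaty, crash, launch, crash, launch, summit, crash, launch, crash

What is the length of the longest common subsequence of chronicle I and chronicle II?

9

One common subsequence of length 9: treaty (chronicle I #1, chronicle II #2), crash (chronicle I #2, chronicle II #5), treaty (chronicle I #6, chronicle II #6), crash (chronicle I #7, chronicle II #7), launch (chronicle I #9, chronicle II #8), launch (chronicle I #10, chronicle II #10), crash (chronicle I #13, chronicle II #12), launch (chronicle I #14, chronicle II #13), crash (chronicle I #15, chronicle II #14). dp[15][14] = 9 confirms this is the maximum.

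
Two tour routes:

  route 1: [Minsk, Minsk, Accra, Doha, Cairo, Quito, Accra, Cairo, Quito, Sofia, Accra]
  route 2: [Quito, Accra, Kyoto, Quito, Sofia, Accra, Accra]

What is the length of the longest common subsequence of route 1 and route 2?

5

Taking Quito (route 1 #6, route 2 #1); then Accra (route 1 #7, route 2 #2); then Quito (route 1 #9, route 2 #4); then Sofia (route 1 #10, route 2 #5); then Accra (route 1 #11, route 2 #7) gives a common subsequence of length 5, and the DP table's final entry dp[11][7] is also 5, so no common subsequence is longer.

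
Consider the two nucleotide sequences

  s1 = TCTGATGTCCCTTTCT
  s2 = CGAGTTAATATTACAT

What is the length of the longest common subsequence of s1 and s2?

Match C [2,1]; then G [4,2]; then A [5,3]; then T [6,5]; then T [8,6]; then T [12,9]; then T [13,11]; then T [14,12]; then C [15,14]; then T [16,16] — 10 bases in the same relative order in both, and the DP table's final entry dp[16][16] is also 10, so no common subsequence is longer.

10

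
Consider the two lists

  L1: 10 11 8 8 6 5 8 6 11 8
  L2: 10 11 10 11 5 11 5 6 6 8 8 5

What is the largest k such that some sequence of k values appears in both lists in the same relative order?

Let dp[i][j] be the LCS length of the first i values of L1 and the first j values of L2. dp[i][j] = dp[i-1][j-1]+1 when the i-th and j-th values match, else max(dp[i-1][j], dp[i][j-1]).
    · 10 11 10 11  5 11  5  6  6  8  8  5
 ·  0  0  0  0  0  0  0  0  0  0  0  0  0
10  0  1  1  1  1  1  1  1  1  1  1  1  1
11  0  1  2  2  2  2  2  2  2  2  2  2  2
 8  0  1  2  2  2  2  2  2  2  2  3  3  3
 8  0  1  2  2  2  2  2  2  2  2  3  4  4
 6  0  1  2  2  2  2  2  2  3  3  3  4  4
 5  0  1  2  2  2  3  3  3  3  3  3  4  5
 8  0  1  2  2  2  3  3  3  3  3  4  4  5
 6  0  1  2  2  2  3  3  3  4  4  4  4  5
11  0  1  2  2  3  3  4  4  4  4  4  4  5
 8  0  1  2  2  3  3  4  4  4  4  5  5  5
dp[10][12] = 5. One LCS (by backtracking along matches): 10, 11, 8, 8, 5.

5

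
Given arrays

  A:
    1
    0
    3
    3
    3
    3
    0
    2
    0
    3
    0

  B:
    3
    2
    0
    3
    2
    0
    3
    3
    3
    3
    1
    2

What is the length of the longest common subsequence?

One common subsequence of length 6: 0 [2,6]; then 3 [3,7]; then 3 [4,8]; then 3 [5,9]; then 3 [6,10]; then 2 [8,12]. The LCS DP gives dp[11][12] = 6, so this is optimal.

6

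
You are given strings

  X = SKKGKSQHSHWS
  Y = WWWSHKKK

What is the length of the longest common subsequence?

Pick S at X[1]=Y[4], then K at X[2]=Y[6], then K at X[3]=Y[7], then K at X[5]=Y[8]; all 4 characters appear in both, in order. dp[12][8] = 4 confirms this is the maximum.

4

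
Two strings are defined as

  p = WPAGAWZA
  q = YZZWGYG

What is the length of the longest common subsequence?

Pick W (p #1, q #4); then G (p #4, q #7); all 2 characters appear in both, in order. The LCS DP gives dp[8][7] = 2, so this is optimal.

2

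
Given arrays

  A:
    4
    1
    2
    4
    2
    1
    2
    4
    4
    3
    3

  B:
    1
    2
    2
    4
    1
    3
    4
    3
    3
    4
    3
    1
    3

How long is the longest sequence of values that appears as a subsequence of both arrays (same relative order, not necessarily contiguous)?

Pick 1 at A[2]=B[1], 2 at A[3]=B[3], 4 at A[4]=B[4], 1 at A[6]=B[5], 4 at A[8]=B[7], 4 at A[9]=B[10], 3 at A[10]=B[11], 3 at A[11]=B[13]; all 8 values appear in both, in order. Since dp[11][13] = 8, nothing longer is possible.

8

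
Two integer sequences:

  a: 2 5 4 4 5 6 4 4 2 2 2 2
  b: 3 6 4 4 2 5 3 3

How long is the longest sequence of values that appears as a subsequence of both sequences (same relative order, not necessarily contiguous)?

4

Let dp[i][j] be the LCS length of the first i values of a and the first j values of b. dp[i][j] = dp[i-1][j-1]+1 when the i-th and j-th values match, else max(dp[i-1][j], dp[i][j-1]).
    ·  3  6  4  4  2  5  3  3
 ·  0  0  0  0  0  0  0  0  0
 2  0  0  0  0  0  1  1  1  1
 5  0  0  0  0  0  1  2  2  2
 4  0  0  0  1  1  1  2  2  2
 4  0  0  0  1  2  2  2  2  2
 5  0  0  0  1  2  2  3  3  3
 6  0  0  1  1  2  2  3  3  3
 4  0  0  1  2  2  2  3  3  3
 4  0  0  1  2  3  3  3  3  3
 2  0  0  1  2  3  4  4  4  4
 2  0  0  1  2  3  4  4  4  4
 2  0  0  1  2  3  4  4  4  4
 2  0  0  1  2  3  4  4  4  4
dp[12][8] = 4. One LCS (by backtracking along matches): 6, 4, 4, 2.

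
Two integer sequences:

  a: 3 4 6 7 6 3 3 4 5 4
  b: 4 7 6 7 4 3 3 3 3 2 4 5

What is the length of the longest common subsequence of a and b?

7

One common subsequence of length 7: 4 [2,1], 6 [3,3], 7 [4,4], 3 [6,8], 3 [7,9], 4 [8,11], 5 [9,12], and the DP table's final entry dp[10][12] is also 7, so no common subsequence is longer.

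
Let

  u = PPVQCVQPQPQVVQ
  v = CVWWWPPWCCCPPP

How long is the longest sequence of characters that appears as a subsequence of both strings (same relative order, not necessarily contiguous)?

5

One common subsequence of length 5: P [1,6], P [2,7], C [5,11], P [8,13], P [10,14], and the DP table's final entry dp[14][14] is also 5, so no common subsequence is longer.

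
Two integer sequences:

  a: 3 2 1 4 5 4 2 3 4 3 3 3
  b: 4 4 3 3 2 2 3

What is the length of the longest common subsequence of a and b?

Pick 4 at a[4]=b[1], 4 at a[6]=b[2], 3 at a[8]=b[3], 3 at a[10]=b[4], 3 at a[12]=b[7]; all 5 values appear in both, in order, and the DP table's final entry dp[12][7] is also 5, so no common subsequence is longer.

5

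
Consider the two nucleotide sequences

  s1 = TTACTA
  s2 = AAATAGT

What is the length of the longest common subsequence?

Let dp[i][j] be the LCS length of the first i bases of s1 and the first j bases of s2. dp[i][j] = dp[i-1][j-1]+1 when the i-th and j-th bases match, else max(dp[i-1][j], dp[i][j-1]).
    ·  A  A  A  T  A  G  T
 ·  0  0  0  0  0  0  0  0
 T  0  0  0  0  1  1  1  1
 T  0  0  0  0  1  1  1  2
 A  0  1  1  1  1  2  2  2
 C  0  1  1  1  1  2  2  2
 T  0  1  1  1  2  2  2  3
 A  0  1  2  2  2  3  3  3
dp[6][7] = 3. One LCS (by backtracking along matches): TAT.

3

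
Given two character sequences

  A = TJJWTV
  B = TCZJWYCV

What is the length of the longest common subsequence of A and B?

4

Taking T [1,1], J [3,4], W [4,5], V [6,8] gives a common subsequence of length 4. The LCS DP gives dp[6][8] = 4, so this is optimal.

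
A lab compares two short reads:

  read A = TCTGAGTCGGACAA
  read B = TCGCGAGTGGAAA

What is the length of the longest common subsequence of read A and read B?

11

Match T [1,1]; then C [2,4]; then G [4,5]; then A [5,6]; then G [6,7]; then T [7,8]; then G [9,9]; then G [10,10]; then A [11,11]; then A [13,12]; then A [14,13] — 11 bases in the same relative order in both. The LCS DP gives dp[14][13] = 11, so this is optimal.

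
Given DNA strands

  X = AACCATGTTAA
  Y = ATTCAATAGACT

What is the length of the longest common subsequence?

6

Pick A at X[1]=Y[1], A at X[2]=Y[5], A at X[5]=Y[6], T at X[6]=Y[7], G at X[7]=Y[9], T at X[9]=Y[12]; all 6 bases appear in both, in order. Since dp[11][12] = 6, nothing longer is possible.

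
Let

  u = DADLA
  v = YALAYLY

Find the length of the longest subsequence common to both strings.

Let dp[i][j] be the LCS length of the first i characters of u and the first j characters of v. dp[i][j] = dp[i-1][j-1]+1 when the i-th and j-th characters match, else max(dp[i-1][j], dp[i][j-1]).
    ·  Y  A  L  A  Y  L  Y
 ·  0  0  0  0  0  0  0  0
 D  0  0  0  0  0  0  0  0
 A  0  0  1  1  1  1  1  1
 D  0  0  1  1  1  1  1  1
 L  0  0  1  2  2  2  2  2
 A  0  0  1  2  3  3  3  3
dp[5][7] = 3. One LCS (by backtracking along matches): ALA.

3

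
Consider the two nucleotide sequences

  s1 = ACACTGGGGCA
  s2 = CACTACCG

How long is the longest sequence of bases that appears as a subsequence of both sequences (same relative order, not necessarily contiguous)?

5

Let dp[i][j] be the LCS length of the first i bases of s1 and the first j bases of s2. dp[i][j] = dp[i-1][j-1]+1 when the i-th and j-th bases match, else max(dp[i-1][j], dp[i][j-1]).
    ·  C  A  C  T  A  C  C  G
 ·  0  0  0  0  0  0  0  0  0
 A  0  0  1  1  1  1  1  1  1
 C  0  1  1  2  2  2  2  2  2
 A  0  1  2  2  2  3  3  3  3
 C  0  1  2  3  3  3  4  4  4
 T  0  1  2  3  4  4  4  4  4
 G  0  1  2  3  4  4  4  4  5
 G  0  1  2  3  4  4  4  4  5
 G  0  1  2  3  4  4  4  4  5
 G  0  1  2  3  4  4  4  4  5
 C  0  1  2  3  4  4  5  5  5
 A  0  1  2  3  4  5  5  5  5
dp[11][8] = 5. One LCS (by backtracking along matches): ACACG.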